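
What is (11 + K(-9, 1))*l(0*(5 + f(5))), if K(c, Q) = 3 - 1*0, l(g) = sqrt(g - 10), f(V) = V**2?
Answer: 14*I*sqrt(10) ≈ 44.272*I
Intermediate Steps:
l(g) = sqrt(-10 + g)
K(c, Q) = 3 (K(c, Q) = 3 + 0 = 3)
(11 + K(-9, 1))*l(0*(5 + f(5))) = (11 + 3)*sqrt(-10 + 0*(5 + 5**2)) = 14*sqrt(-10 + 0*(5 + 25)) = 14*sqrt(-10 + 0*30) = 14*sqrt(-10 + 0) = 14*sqrt(-10) = 14*(I*sqrt(10)) = 14*I*sqrt(10)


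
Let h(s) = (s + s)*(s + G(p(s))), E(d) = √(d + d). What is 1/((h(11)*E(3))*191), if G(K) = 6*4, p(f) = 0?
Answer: √6/882420 ≈ 2.7759e-6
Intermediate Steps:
E(d) = √2*√d (E(d) = √(2*d) = √2*√d)
G(K) = 24
h(s) = 2*s*(24 + s) (h(s) = (s + s)*(s + 24) = (2*s)*(24 + s) = 2*s*(24 + s))
1/((h(11)*E(3))*191) = 1/(((2*11*(24 + 11))*(√2*√3))*191) = 1/(((2*11*35)*√6)*191) = 1/((770*√6)*191) = 1/(147070*√6) = √6/882420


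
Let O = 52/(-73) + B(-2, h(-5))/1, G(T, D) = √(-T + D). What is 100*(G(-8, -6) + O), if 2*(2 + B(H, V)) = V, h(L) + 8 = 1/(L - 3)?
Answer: -197825/292 + 100*√2 ≈ -536.06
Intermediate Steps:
h(L) = -8 + 1/(-3 + L) (h(L) = -8 + 1/(L - 3) = -8 + 1/(-3 + L))
B(H, V) = -2 + V/2
G(T, D) = √(D - T)
O = -7913/1168 (O = 52/(-73) + (-2 + ((25 - 8*(-5))/(-3 - 5))/2)/1 = 52*(-1/73) + (-2 + ((25 + 40)/(-8))/2)*1 = -52/73 + (-2 + (-⅛*65)/2)*1 = -52/73 + (-2 + (½)*(-65/8))*1 = -52/73 + (-2 - 65/16)*1 = -52/73 - 97/16*1 = -52/73 - 97/16 = -7913/1168 ≈ -6.7748)
100*(G(-8, -6) + O) = 100*(√(-6 - 1*(-8)) - 7913/1168) = 100*(√(-6 + 8) - 7913/1168) = 100*(√2 - 7913/1168) = 100*(-7913/1168 + √2) = -197825/292 + 100*√2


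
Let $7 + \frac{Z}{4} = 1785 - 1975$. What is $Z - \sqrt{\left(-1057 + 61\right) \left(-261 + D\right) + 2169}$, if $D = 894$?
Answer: $-788 - 3 i \sqrt{69811} \approx -788.0 - 792.65 i$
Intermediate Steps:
$Z = -788$ ($Z = -28 + 4 \left(1785 - 1975\right) = -28 + 4 \left(-190\right) = -28 - 760 = -788$)
$Z - \sqrt{\left(-1057 + 61\right) \left(-261 + D\right) + 2169} = -788 - \sqrt{\left(-1057 + 61\right) \left(-261 + 894\right) + 2169} = -788 - \sqrt{\left(-996\right) 633 + 2169} = -788 - \sqrt{-630468 + 2169} = -788 - \sqrt{-628299} = -788 - 3 i \sqrt{69811}$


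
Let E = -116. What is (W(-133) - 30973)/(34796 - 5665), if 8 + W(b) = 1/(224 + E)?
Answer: -3345947/3146148 ≈ -1.0635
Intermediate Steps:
W(b) = -863/108 (W(b) = -8 + 1/(224 - 116) = -8 + 1/108 = -863/108)
(W(-133) - 30973)/(34796 - 5665) = (-863/108 - 30973)/(34796 - 5665) = -3345947/108/29131 = -3345947/108*1/29131 = -3345947/3146148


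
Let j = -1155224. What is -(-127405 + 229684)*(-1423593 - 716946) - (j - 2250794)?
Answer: 218935594399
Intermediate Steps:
-(-127405 + 229684)*(-1423593 - 716946) - (j - 2250794) = -(-127405 + 229684)*(-1423593 - 716946) - (-1155224 - 2250794) = -102279*(-2140539) - 1*(-3406018) = -1*(-218932188381) + 3406018 = 218932188381 + 3406018 = 218935594399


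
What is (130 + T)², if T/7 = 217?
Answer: 2719201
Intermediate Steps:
T = 1519 (T = 7*217 = 1519)
(130 + T)² = (130 + 1519)² = 1649² = 2719201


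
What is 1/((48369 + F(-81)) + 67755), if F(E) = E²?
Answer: 1/122685 ≈ 8.1509e-6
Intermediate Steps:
1/((48369 + F(-81)) + 67755) = 1/((48369 + (-81)²) + 67755) = 1/((48369 + 6561) + 67755) = 1/(54930 + 67755) = 1/122685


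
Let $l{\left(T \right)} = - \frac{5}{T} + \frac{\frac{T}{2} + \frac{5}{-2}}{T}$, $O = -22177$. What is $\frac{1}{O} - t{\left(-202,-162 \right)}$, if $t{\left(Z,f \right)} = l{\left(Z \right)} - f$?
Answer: $- \frac{1456253109}{8959508} \approx -162.54$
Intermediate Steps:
$l{\left(T \right)} = - \frac{5}{T} + \frac{- \frac{5}{2} + \frac{T}{2}}{T}$ ($l{\left(T \right)} = - \frac{5}{T} + \frac{T \frac{1}{2} + 5 \left(- \frac{1}{2}\right)}{T} = - \frac{5}{T} + \frac{\frac{T}{2} - \frac{5}{2}}{T} = - \frac{5}{T} + \frac{- \frac{5}{2} + \frac{T}{2}}{T}$)
$t{\left(Z,f \right)} = - f + \frac{-15 + Z}{2 Z}$ ($t{\left(Z,f \right)} = \frac{-15 + Z}{2 Z} - f = - f + \frac{-15 + Z}{2 Z}$)
$\frac{1}{O} - t{\left(-202,-162 \right)} = \frac{1}{-22177} - \left(\frac{1}{2} - -162 - \frac{15}{2 \left(-202\right)}\right) = - \frac{1}{22177} - \left(\frac{1}{2} + 162 - - \frac{15}{404}\right) = - \frac{1}{22177} - \left(\frac{1}{2} + 162 + \frac{15}{404}\right) = - \frac{1}{22177} - \frac{65665}{404} = - \frac{1456253109}{8959508}$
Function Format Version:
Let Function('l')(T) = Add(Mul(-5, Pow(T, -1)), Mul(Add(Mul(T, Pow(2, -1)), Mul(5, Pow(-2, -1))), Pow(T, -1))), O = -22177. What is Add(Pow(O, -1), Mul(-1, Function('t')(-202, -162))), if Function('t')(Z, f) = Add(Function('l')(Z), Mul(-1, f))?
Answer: Rational(-1456253109, 8959508) ≈ -162.54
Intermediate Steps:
Function('l')(T) = Add(Mul(-5, Pow(T, -1)), Mul(Pow(T, -1), Add(Rational(-5, 2), Mul(Rational(1, 2), T)))) (Function('l')(T) = Add(Mul(-5, Pow(T, -1)), Mul(Add(Mul(T, Rational(1, 2)), Mul(5, Rational(-1, 2))), Pow(T, -1))) = Add(Mul(-5, Pow(T, -1)), Mul(Add(Mul(Rational(1, 2), T), Rational(-5, 2)), Pow(T, -1))) = Add(Mul(-5, Pow(T, -1)), Mul(Add(Rational(-5, 2), Mul(Rational(1, 2), T)), Pow(T, -1))) = Add(Mul(-5, Pow(T, -1)), Mul(Pow(T, -1), Add(Rational(-5, 2), Mul(Rational(1, 2), T)))))
Function('t')(Z, f) = Add(Mul(-1, f), Mul(Rational(1, 2), Pow(Z, -1), Add(-15, Z))) (Function('t')(Z, f) = Add(Mul(Rational(1, 2), Pow(Z, -1), Add(-15, Z)), Mul(-1, f)) = Add(Mul(-1, f), Mul(Rational(1, 2), Pow(Z, -1), Add(-15, Z))))
Add(Pow(O, -1), Mul(-1, Function('t')(-202, -162))) = Add(Pow(-22177, -1), Mul(-1, Add(Rational(1, 2), Mul(-1, -162), Mul(Rational(-15, 2), Pow(-202, -1))))) = Add(Rational(-1, 22177), Mul(-1, Add(Rational(1, 2), 162, Mul(Rational(-15, 2), Rational(-1, 202))))) = Add(Rational(-1, 22177), Mul(-1, Add(Rational(1, 2), 162, Rational(15, 404)))) = Add(Rational(-1, 22177), Mul(-1, Rational(65665, 404))) = Add(Rational(-1, 22177), Rational(-65665, 404)) = Rational(-1456253109, 8959508)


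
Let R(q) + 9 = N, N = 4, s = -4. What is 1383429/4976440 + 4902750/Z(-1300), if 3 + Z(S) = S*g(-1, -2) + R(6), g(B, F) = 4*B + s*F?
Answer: -145184739951/154269640 ≈ -941.11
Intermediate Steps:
R(q) = -5 (R(q) = -9 + 4 = -5)
g(B, F) = -4*F + 4*B (g(B, F) = 4*B - 4*F = -4*F + 4*B)
Z(S) = -8 + 4*S (Z(S) = -3 + (S*(-4*(-2) + 4*(-1)) - 5) = -3 + (S*(8 - 4) - 5) = -3 + (S*4 - 5) = -3 + (4*S - 5) = -3 + (-5 + 4*S) = -8 + 4*S)
1383429/4976440 + 4902750/Z(-1300) = 1383429/4976440 + 4902750/(-8 + 4*(-1300)) = 1383429*(1/4976440) + 4902750/(-8 - 5200) = 1383429/4976440 + 4902750/(-5208) = 1383429/4976440 + 4902750*(-1/5208) = 1383429/4976440 - 817125/868 = -145184739951/154269640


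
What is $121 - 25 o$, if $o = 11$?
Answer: $-154$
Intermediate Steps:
$121 - 25 o = 121 - 275 = -154$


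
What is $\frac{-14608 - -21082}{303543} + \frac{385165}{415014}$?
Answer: $\frac{4429664453}{4665725726} \approx 0.94941$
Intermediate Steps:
$\frac{-14608 - -21082}{303543} + \frac{385165}{415014} = \left(-14608 + 21082\right) \frac{1}{303543} + 385165 \cdot \frac{1}{415014} = 6474 \cdot \frac{1}{303543} + \frac{385165}{415014} = \frac{2158}{101181} + \frac{385165}{415014} = \frac{4429664453}{4665725726}$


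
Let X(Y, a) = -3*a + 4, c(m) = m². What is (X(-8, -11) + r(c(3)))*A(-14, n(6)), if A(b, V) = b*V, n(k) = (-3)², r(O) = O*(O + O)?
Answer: -25074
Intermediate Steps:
X(Y, a) = 4 - 3*a
r(O) = 2*O² (r(O) = O*(2*O) = 2*O²)
n(k) = 9
A(b, V) = V*b
(X(-8, -11) + r(c(3)))*A(-14, n(6)) = ((4 - 3*(-11)) + 2*(3²)²)*(9*(-14)) = ((4 + 33) + 2*9²)*(-126) = (37 + 2*81)*(-126) = (37 + 162)*(-126) = 199*(-126) = -25074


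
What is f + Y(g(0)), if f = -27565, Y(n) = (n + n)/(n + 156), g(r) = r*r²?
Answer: -27565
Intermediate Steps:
g(r) = r³
Y(n) = 2*n/(156 + n) (Y(n) = (2*n)/(156 + n) = 2*n/(156 + n))
f + Y(g(0)) = -27565 + 2*0³/(156 + 0³) = -27565 + 2*0/(156 + 0) = -27565 + 2*0/156 = -27565 + 2*0*(1/156) = -27565 + 0 = -27565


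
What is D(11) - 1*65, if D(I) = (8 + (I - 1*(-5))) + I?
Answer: -30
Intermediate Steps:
D(I) = 13 + 2*I (D(I) = (8 + (I + 5)) + I = (8 + (5 + I)) + I = (13 + I) + I = 13 + 2*I)
D(11) - 1*65 = (13 + 2*11) - 1*65 = (13 + 22) - 65 = 35 - 65 = -30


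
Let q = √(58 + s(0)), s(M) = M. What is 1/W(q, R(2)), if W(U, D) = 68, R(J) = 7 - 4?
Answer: 1/68 ≈ 0.014706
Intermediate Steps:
q = √58 (q = √(58 + 0) = √58 ≈ 7.6158)
R(J) = 3
1/W(q, R(2)) = 1/68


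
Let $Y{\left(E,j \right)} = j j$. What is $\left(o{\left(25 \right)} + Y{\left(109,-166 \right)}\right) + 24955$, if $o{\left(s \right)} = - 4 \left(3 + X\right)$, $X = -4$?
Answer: $52515$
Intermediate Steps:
$Y{\left(E,j \right)} = j^{2}$
$o{\left(s \right)} = 4$ ($o{\left(s \right)} = - 4 \left(3 - 4\right) = \left(-4\right) \left(-1\right) = 4$)
$\left(o{\left(25 \right)} + Y{\left(109,-166 \right)}\right) + 24955 = \left(4 + \left(-166\right)^{2}\right) + 24955 = \left(4 + 27556\right) + 24955 = 27560 + 24955 = 52515$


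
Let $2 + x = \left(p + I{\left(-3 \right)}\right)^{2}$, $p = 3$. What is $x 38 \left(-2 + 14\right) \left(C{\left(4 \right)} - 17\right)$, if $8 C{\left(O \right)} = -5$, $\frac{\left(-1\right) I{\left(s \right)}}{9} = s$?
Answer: $-7217226$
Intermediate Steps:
$I{\left(s \right)} = - 9 s$
$C{\left(O \right)} = - \frac{5}{8}$ ($C{\left(O \right)} = \frac{1}{8} \left(-5\right) = - \frac{5}{8}$)
$x = 898$ ($x = -2 + \left(3 - -27\right)^{2} = -2 + \left(3 + 27\right)^{2} = -2 + 30^{2} = -2 + 900 = 898$)
$x 38 \left(-2 + 14\right) \left(C{\left(4 \right)} - 17\right) = 898 \cdot 38 \left(-2 + 14\right) \left(- \frac{5}{8} - 17\right) = 34124 \cdot 12 \left(- \frac{141}{8}\right) = 34124 \left(- \frac{423}{2}\right) = -7217226$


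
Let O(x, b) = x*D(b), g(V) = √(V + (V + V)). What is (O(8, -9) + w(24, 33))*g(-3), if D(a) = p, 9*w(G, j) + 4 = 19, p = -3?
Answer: -67*I ≈ -67.0*I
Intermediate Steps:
w(G, j) = 5/3 (w(G, j) = -4/9 + (⅑)*19 = -4/9 + 19/9 = 5/3)
g(V) = √3*√V (g(V) = √(V + 2*V) = √(3*V) = √3*√V)
D(a) = -3
O(x, b) = -3*x (O(x, b) = x*(-3) = -3*x)
(O(8, -9) + w(24, 33))*g(-3) = (-3*8 + 5/3)*(√3*√(-3)) = (-24 + 5/3)*(√3*(I*√3)) = -67*I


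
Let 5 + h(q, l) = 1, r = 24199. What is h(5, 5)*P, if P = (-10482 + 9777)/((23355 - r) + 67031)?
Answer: 2820/66187 ≈ 0.042607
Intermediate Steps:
h(q, l) = -4 (h(q, l) = -5 + 1 = -4)
P = -705/66187 (P = (-10482 + 9777)/((23355 - 1*24199) + 67031) = -705/((23355 - 24199) + 67031) = -705/(-844 + 67031) = -705/66187 ≈ -0.010652)
h(5, 5)*P = -4*(-705/66187) = 2820/66187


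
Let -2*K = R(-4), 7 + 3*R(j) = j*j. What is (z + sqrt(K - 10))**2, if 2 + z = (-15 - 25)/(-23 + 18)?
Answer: (12 + I*sqrt(46))**2/4 ≈ 24.5 + 40.694*I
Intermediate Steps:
R(j) = -7/3 + j**2/3 (R(j) = -7/3 + (j*j)/3 = -7/3 + j**2/3)
K = -3/2 (K = -(-7/3 + (1/3)*(-4)**2)/2 = -(-7/3 + (1/3)*16)/2 = -(-7/3 + 16/3)/2 = -1/2*3 = -3/2 ≈ -1.5000)
z = 6 (z = -2 + (-15 - 25)/(-23 + 18) = -2 - 40/(-5) = -2 - 40*(-1/5) = -2 + 8 = 6)
(z + sqrt(K - 10))**2 = (6 + sqrt(-3/2 - 10))**2 = (6 + sqrt(-23/2))**2 = (6 + I*sqrt(46)/2)**2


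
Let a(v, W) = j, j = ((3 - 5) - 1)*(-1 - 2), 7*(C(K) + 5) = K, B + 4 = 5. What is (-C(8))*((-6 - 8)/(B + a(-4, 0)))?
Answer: -27/5 ≈ -5.4000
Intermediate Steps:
B = 1 (B = -4 + 5 = 1)
C(K) = -5 + K/7
j = 9 (j = (-2 - 1)*(-3) = -3*(-3) = 9)
a(v, W) = 9
(-C(8))*((-6 - 8)/(B + a(-4, 0))) = (-(-5 + (⅐)*8))*((-6 - 8)/(1 + 9)) = (-(-5 + 8/7))*(-14/10) = (-1*(-27/7))*(-14*⅒) = (27/7)*(-7/5) = -27/5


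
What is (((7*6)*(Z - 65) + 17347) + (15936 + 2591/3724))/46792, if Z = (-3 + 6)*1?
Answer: 114251187/174253408 ≈ 0.65566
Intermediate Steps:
Z = 3 (Z = 3*1 = 3)
(((7*6)*(Z - 65) + 17347) + (15936 + 2591/3724))/46792 = (((7*6)*(3 - 65) + 17347) + (15936 + 2591/3724))/46792 = ((42*(-62) + 17347) + (15936 + 2591*(1/3724)))*(1/46792) = ((-2604 + 17347) + (15936 + 2591/3724))*(1/46792) = (14743 + 59348255/3724)*(1/46792) = (114251187/3724)*(1/46792) = 114251187/174253408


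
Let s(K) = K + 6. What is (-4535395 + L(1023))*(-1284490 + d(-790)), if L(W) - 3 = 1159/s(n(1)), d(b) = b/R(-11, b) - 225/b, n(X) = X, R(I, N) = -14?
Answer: 45098665784570775/7742 ≈ 5.8252e+12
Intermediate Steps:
s(K) = 6 + K
d(b) = -225/b - b/14 (d(b) = b/(-14) - 225/b = b*(-1/14) - 225/b = -b/14 - 225/b = -225/b - b/14)
L(W) = 1180/7 (L(W) = 3 + 1159/(6 + 1) = 3 + 1159/7 = 1180/7)
(-4535395 + L(1023))*(-1284490 + d(-790)) = (-4535395 + 1180/7)*(-1284490 + (-225/(-790) - 1/14*(-790))) = -31746585*(-1284490 + (-225*(-1/790) + 395/7))/7 = -31746585*(-1284490 + (45/158 + 395/7))/7 = -31746585*(-1284490 + 62725/1106)/7 = -31746585/7*(-1420583215/1106) = 45098665784570775/7742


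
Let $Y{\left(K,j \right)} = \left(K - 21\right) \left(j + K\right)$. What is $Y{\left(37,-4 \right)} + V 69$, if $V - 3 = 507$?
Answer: $35718$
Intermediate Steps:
$V = 510$ ($V = 3 + 507 = 510$)
$Y{\left(K,j \right)} = \left(-21 + K\right) \left(K + j\right)$
$Y{\left(37,-4 \right)} + V 69 = \left(37^{2} - 777 - -84 + 37 \left(-4\right)\right) + 510 \cdot 69 = \left(1369 - 777 + 84 - 148\right) + 35190 = 528 + 35190 = 35718$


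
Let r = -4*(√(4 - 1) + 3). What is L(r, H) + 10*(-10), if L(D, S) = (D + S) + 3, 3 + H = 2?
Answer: -110 - 4*√3 ≈ -116.93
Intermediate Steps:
H = -1 (H = -3 + 2 = -1)
r = -12 - 4*√3 (r = -4*(√3 + 3) = -4*(3 + √3) = -12 - 4*√3 ≈ -18.928)
L(D, S) = 3 + D + S
L(r, H) + 10*(-10) = (3 + (-12 - 4*√3) - 1) + 10*(-10) = (-10 - 4*√3) - 100 = -110 - 4*√3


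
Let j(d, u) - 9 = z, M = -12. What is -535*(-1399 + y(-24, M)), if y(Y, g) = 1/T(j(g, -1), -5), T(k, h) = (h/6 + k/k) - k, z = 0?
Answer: 39671855/53 ≈ 7.4853e+5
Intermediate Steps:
j(d, u) = 9 (j(d, u) = 9 + 0 = 9)
T(k, h) = 1 - k + h/6 (T(k, h) = (h*(1/6) + 1) - k = (h/6 + 1) - k = (1 + h/6) - k = 1 - k + h/6)
y(Y, g) = -6/53 (y(Y, g) = 1/(1 - 1*9 + (1/6)*(-5)) = 1/(1 - 9 - 5/6) = 1/(-53/6) = -6/53)
-535*(-1399 + y(-24, M)) = -535*(-1399 - 6/53) = -535*(-74153/53) = 39671855/53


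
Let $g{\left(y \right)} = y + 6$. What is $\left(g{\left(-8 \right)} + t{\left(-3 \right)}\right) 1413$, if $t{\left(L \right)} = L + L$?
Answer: $-11304$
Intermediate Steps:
$t{\left(L \right)} = 2 L$
$g{\left(y \right)} = 6 + y$
$\left(g{\left(-8 \right)} + t{\left(-3 \right)}\right) 1413 = \left(\left(6 - 8\right) + 2 \left(-3\right)\right) 1413 = \left(-2 - 6\right) 1413 = \left(-8\right) 1413 = -11304$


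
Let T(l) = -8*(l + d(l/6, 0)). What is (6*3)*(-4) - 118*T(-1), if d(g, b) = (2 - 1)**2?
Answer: -72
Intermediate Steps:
d(g, b) = 1 (d(g, b) = 1**2 = 1)
T(l) = -8 - 8*l (T(l) = -8*(l + 1) = -8*(1 + l) = -8 - 8*l)
(6*3)*(-4) - 118*T(-1) = (6*3)*(-4) - 118*(-8 - 8*(-1)) = 18*(-4) - 118*(-8 + 8) = -72 - 118*0 = -72 + 0 = -72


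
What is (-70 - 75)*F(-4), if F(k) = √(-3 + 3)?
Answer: 0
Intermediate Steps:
F(k) = 0 (F(k) = √0 = 0)
(-70 - 75)*F(-4) = (-70 - 75)*0 = -145*0 = 0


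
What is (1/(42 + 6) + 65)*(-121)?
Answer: -377641/48 ≈ -7867.5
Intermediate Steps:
(1/(42 + 6) + 65)*(-121) = (1/48 + 65)*(-121) = (3121/48)*(-121) = -377641/48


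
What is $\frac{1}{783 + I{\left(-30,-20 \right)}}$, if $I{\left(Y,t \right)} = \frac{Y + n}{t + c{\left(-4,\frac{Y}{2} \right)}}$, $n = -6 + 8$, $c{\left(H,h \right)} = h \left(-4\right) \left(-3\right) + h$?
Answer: $\frac{215}{168373} \approx 0.0012769$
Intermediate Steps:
$c{\left(H,h \right)} = 13 h$ ($c{\left(H,h \right)} = - 4 h \left(-3\right) + h = 12 h + h = 13 h$)
$n = 2$
$I{\left(Y,t \right)} = \frac{2 + Y}{t + \frac{13 Y}{2}}$ ($I{\left(Y,t \right)} = \frac{Y + 2}{t + 13 \frac{Y}{2}} = \frac{2 + Y}{t + 13 Y \frac{1}{2}} = \frac{2 + Y}{t + 13 \frac{Y}{2}} = \frac{2 + Y}{t + \frac{13 Y}{2}}$)
$\frac{1}{783 + I{\left(-30,-20 \right)}} = \frac{1}{783 + \frac{2 \left(2 - 30\right)}{2 \left(-20\right) + 13 \left(-30\right)}} = \frac{1}{783 + 2 \frac{1}{-40 - 390} \left(-28\right)} = \frac{1}{783 + 2 \frac{1}{-430} \left(-28\right)} = \frac{1}{783 + 2 \left(- \frac{1}{430}\right) \left(-28\right)} = \frac{1}{783 + \frac{28}{215}} = \frac{1}{\frac{168373}{215}} = \frac{215}{168373}$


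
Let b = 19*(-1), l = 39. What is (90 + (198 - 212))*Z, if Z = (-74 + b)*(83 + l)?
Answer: -862296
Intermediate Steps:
b = -19
Z = -11346 (Z = (-74 - 19)*(83 + 39) = -93*122 = -11346)
(90 + (198 - 212))*Z = (90 + (198 - 212))*(-11346) = (90 - 14)*(-11346) = 76*(-11346) = -862296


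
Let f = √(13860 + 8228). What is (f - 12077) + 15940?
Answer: 3863 + 2*√5522 ≈ 4011.6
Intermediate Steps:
f = 2*√5522 (f = √22088 = 2*√5522 ≈ 148.62)
(f - 12077) + 15940 = (2*√5522 - 12077) + 15940 = (-12077 + 2*√5522) + 15940 = 3863 + 2*√5522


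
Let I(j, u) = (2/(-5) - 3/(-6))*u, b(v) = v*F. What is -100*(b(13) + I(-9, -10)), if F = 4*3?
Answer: -15500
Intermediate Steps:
F = 12
b(v) = 12*v (b(v) = v*12 = 12*v)
I(j, u) = u/10 (I(j, u) = (2*(-1/5) - 3*(-1/6))*u = (-2/5 + 1/2)*u = u/10)
-100*(b(13) + I(-9, -10)) = -100*(12*13 + (1/10)*(-10)) = -100*(156 - 1) = -100*155 = -15500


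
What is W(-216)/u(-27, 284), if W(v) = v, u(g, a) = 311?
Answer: -216/311 ≈ -0.69453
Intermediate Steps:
W(-216)/u(-27, 284) = -216/311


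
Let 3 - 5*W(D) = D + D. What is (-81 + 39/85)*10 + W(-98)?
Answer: -65077/85 ≈ -765.61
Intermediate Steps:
W(D) = ⅗ - 2*D/5 (W(D) = ⅗ - (D + D)/5 = ⅗ - 2*D/5)
(-81 + 39/85)*10 + W(-98) = (-81 + 39/85)*10 + (⅗ - ⅖*(-98)) = (-81 + 39*(1/85))*10 + (⅗ + 196/5) = (-81 + 39/85)*10 + 199/5 = -6846/85*10 + 199/5 = -13692/17 + 199/5 = -65077/85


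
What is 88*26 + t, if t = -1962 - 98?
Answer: 228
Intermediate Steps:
t = -2060
88*26 + t = 88*26 - 2060 = 2288 - 2060 = 228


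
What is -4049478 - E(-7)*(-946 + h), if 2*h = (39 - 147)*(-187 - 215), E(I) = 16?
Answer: -4381670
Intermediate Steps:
h = 21708 (h = ((39 - 147)*(-187 - 215))/2 = (-108*(-402))/2 = (1/2)*43416 = 21708)
-4049478 - E(-7)*(-946 + h) = -4049478 - 16*(-946 + 21708) = -4049478 - 16*20762 = -4049478 - 1*332192 = -4049478 - 332192 = -4381670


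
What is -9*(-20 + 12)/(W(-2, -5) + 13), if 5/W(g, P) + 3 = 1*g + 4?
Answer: 9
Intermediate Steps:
W(g, P) = 5/(1 + g) (W(g, P) = 5/(-3 + (1*g + 4)) = 5/(-3 + (g + 4)) = 5/(-3 + (4 + g)) = 5/(1 + g))
-9*(-20 + 12)/(W(-2, -5) + 13) = -9*(-20 + 12)/(5/(1 - 2) + 13) = -(-72)/(5/(-1) + 13) = -(-72)/(5*(-1) + 13) = -(-72)/(-5 + 13) = -(-72)/8 = -9*(-1) = 9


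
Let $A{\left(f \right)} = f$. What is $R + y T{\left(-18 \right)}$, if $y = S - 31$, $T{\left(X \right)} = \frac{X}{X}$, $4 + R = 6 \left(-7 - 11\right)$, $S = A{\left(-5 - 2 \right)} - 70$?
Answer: $-220$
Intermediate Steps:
$S = -77$ ($S = \left(-5 - 2\right) - 70 = -7 - 70 = -77$)
$R = -112$ ($R = -4 + 6 \left(-7 - 11\right) = -4 + 6 \left(-18\right) = -4 - 108 = -112$)
$T{\left(X \right)} = 1$
$y = -108$ ($y = -77 - 31 = -108$)
$R + y T{\left(-18 \right)} = -112 - 108 = -220$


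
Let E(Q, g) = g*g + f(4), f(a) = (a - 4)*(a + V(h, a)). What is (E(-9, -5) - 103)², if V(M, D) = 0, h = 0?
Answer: 6084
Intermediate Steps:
f(a) = a*(-4 + a) (f(a) = (a - 4)*(a + 0) = (-4 + a)*a = a*(-4 + a))
E(Q, g) = g² (E(Q, g) = g*g + 4*(-4 + 4) = g² + 4*0 = g² + 0 = g²)
(E(-9, -5) - 103)² = ((-5)² - 103)² = (25 - 103)² = (-78)² = 6084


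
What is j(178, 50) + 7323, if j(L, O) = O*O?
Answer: 9823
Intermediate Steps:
j(L, O) = O²
j(178, 50) + 7323 = 50² + 7323 = 2500 + 7323 = 9823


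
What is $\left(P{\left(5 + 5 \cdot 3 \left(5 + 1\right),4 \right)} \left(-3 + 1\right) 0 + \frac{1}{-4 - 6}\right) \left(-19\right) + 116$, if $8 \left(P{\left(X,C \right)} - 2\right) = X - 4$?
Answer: $\frac{1179}{10} \approx 117.9$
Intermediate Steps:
$P{\left(X,C \right)} = \frac{3}{2} + \frac{X}{8}$ ($P{\left(X,C \right)} = 2 + \frac{X - 4}{8} = 2 + \frac{-4 + X}{8} = 2 + \left(- \frac{1}{2} + \frac{X}{8}\right) = \frac{3}{2} + \frac{X}{8}$)
$\left(P{\left(5 + 5 \cdot 3 \left(5 + 1\right),4 \right)} \left(-3 + 1\right) 0 + \frac{1}{-4 - 6}\right) \left(-19\right) + 116 = \left(\left(\frac{3}{2} + \frac{5 + 5 \cdot 3 \left(5 + 1\right)}{8}\right) \left(-3 + 1\right) 0 + \frac{1}{-4 - 6}\right) \left(-19\right) + 116 = \left(\left(\frac{3}{2} + \frac{5 + 5 \cdot 3 \cdot 6}{8}\right) \left(\left(-2\right) 0\right) + \frac{1}{-10}\right) \left(-19\right) + 116 = \left(\left(\frac{3}{2} + \frac{5 + 5 \cdot 18}{8}\right) 0 - \frac{1}{10}\right) \left(-19\right) + 116 = \left(\left(\frac{3}{2} + \frac{5 + 90}{8}\right) 0 - \frac{1}{10}\right) \left(-19\right) + 116 = \left(\left(\frac{3}{2} + \frac{1}{8} \cdot 95\right) 0 - \frac{1}{10}\right) \left(-19\right) + 116 = \left(\left(\frac{3}{2} + \frac{95}{8}\right) 0 - \frac{1}{10}\right) \left(-19\right) + 116 = \left(\frac{107}{8} \cdot 0 - \frac{1}{10}\right) \left(-19\right) + 116 = \left(0 - \frac{1}{10}\right) \left(-19\right) + 116 = \left(- \frac{1}{10}\right) \left(-19\right) + 116 = \frac{19}{10} + 116 = \frac{1179}{10}$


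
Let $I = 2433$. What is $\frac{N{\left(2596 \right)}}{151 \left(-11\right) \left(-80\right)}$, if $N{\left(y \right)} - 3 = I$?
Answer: $\frac{609}{33220} \approx 0.018332$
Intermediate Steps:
$N{\left(y \right)} = 2436$ ($N{\left(y \right)} = 3 + 2433 = 2436$)
$\frac{N{\left(2596 \right)}}{151 \left(-11\right) \left(-80\right)} = \frac{2436}{151 \left(-11\right) \left(-80\right)} = \frac{2436}{\left(-1661\right) \left(-80\right)} = \frac{2436}{132880} = 2436 \cdot \frac{1}{132880} = \frac{609}{33220}$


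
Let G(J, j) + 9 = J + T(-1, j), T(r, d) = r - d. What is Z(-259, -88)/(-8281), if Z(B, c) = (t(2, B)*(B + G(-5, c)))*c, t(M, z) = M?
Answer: -32736/8281 ≈ -3.9531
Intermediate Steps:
G(J, j) = -10 + J - j (G(J, j) = -9 + (J + (-1 - j)) = -9 + (-1 + J - j) = -10 + J - j)
Z(B, c) = c*(-30 - 2*c + 2*B) (Z(B, c) = (2*(B + (-10 - 5 - c)))*c = (2*(B + (-15 - c)))*c = (2*(-15 + B - c))*c = (-30 - 2*c + 2*B)*c = c*(-30 - 2*c + 2*B))
Z(-259, -88)/(-8281) = (2*(-88)*(-15 - 259 - 1*(-88)))/(-8281) = (2*(-88)*(-15 - 259 + 88))*(-1/8281) = (2*(-88)*(-186))*(-1/8281) = 32736*(-1/8281) = -32736/8281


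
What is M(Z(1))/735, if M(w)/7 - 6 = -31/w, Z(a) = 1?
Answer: -5/21 ≈ -0.23810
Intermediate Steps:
M(w) = 42 - 217/w (M(w) = 42 + 7*(-31/w) = 42 - 217/w)
M(Z(1))/735 = (42 - 217/1)/735 = (42 - 217*1)*(1/735) = (42 - 217)*(1/735) = -175*1/735 = -5/21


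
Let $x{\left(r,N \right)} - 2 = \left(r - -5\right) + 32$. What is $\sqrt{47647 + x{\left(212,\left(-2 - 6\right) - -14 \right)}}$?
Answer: $3 \sqrt{5322} \approx 218.86$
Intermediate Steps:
$x{\left(r,N \right)} = 39 + r$ ($x{\left(r,N \right)} = 2 + \left(\left(r - -5\right) + 32\right) = 2 + \left(\left(r + 5\right) + 32\right) = 2 + \left(\left(5 + r\right) + 32\right) = 2 + \left(37 + r\right) = 39 + r$)
$\sqrt{47647 + x{\left(212,\left(-2 - 6\right) - -14 \right)}} = \sqrt{47647 + \left(39 + 212\right)} = \sqrt{47647 + 251} = \sqrt{47898} = 3 \sqrt{5322}$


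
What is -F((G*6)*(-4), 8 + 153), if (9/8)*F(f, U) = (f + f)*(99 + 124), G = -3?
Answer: -28544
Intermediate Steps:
F(f, U) = 3568*f/9 (F(f, U) = 8*((f + f)*(99 + 124))/9 = 8*((2*f)*223)/9 = 8*(446*f)/9 = 3568*f/9)
-F((G*6)*(-4), 8 + 153) = -3568*-3*6*(-4)/9 = -3568*(-18*(-4))/9 = -3568*72/9 = -1*28544 = -28544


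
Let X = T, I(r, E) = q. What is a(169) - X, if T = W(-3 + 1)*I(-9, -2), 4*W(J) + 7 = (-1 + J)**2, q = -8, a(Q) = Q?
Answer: 173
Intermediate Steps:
I(r, E) = -8
W(J) = -7/4 + (-1 + J)**2/4
T = -4 (T = (-7/4 + (-1 + (-3 + 1))**2/4)*(-8) = (-7/4 + (-1 - 2)**2/4)*(-8) = (-7/4 + (1/4)*(-3)**2)*(-8) = (-7/4 + (1/4)*9)*(-8) = (-7/4 + 9/4)*(-8) = (1/2)*(-8) = -4)
X = -4
a(169) - X = 169 - 1*(-4) = 169 + 4 = 173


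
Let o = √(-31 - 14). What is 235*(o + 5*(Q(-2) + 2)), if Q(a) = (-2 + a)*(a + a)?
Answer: 21150 + 705*I*√5 ≈ 21150.0 + 1576.4*I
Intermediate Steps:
Q(a) = 2*a*(-2 + a) (Q(a) = (-2 + a)*(2*a) = 2*a*(-2 + a))
o = 3*I*√5 (o = √(-45) = 3*I*√5 ≈ 6.7082*I)
235*(o + 5*(Q(-2) + 2)) = 235*(3*I*√5 + 5*(2*(-2)*(-2 - 2) + 2)) = 235*(3*I*√5 + 5*(2*(-2)*(-4) + 2)) = 235*(3*I*√5 + 5*(16 + 2)) = 235*(3*I*√5 + 5*18) = 235*(3*I*√5 + 90) = 235*(90 + 3*I*√5) = 21150 + 705*I*√5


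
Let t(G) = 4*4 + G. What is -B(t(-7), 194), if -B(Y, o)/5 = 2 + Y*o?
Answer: 8740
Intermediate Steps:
t(G) = 16 + G
B(Y, o) = -10 - 5*Y*o (B(Y, o) = -5*(2 + Y*o) = -10 - 5*Y*o)
-B(t(-7), 194) = -(-10 - 5*(16 - 7)*194) = -(-10 - 5*9*194) = -(-10 - 8730) = -1*(-8740) = 8740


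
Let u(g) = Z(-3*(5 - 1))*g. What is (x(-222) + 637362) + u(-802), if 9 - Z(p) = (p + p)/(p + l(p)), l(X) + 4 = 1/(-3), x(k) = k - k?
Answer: 30934800/49 ≈ 6.3132e+5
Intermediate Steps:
x(k) = 0
l(X) = -13/3 (l(X) = -4 + 1/(-3) = -4 - ⅓ = -13/3)
Z(p) = 9 - 2*p/(-13/3 + p) (Z(p) = 9 - (p + p)/(p - 13/3) = 9 - 2*p/(-13/3 + p))
u(g) = 369*g/49 (u(g) = (3*(-39 + 7*(-3*(5 - 1)))/(-13 + 3*(-3*(5 - 1))))*g = (3*(-39 + 7*(-3*4))/(-13 + 3*(-3*4)))*g = (3*(-39 + 7*(-12))/(-13 + 3*(-12)))*g = (3*(-39 - 84)/(-13 - 36))*g = (3*(-123)/(-49))*g = (3*(-1/49)*(-123))*g = 369*g/49)
(x(-222) + 637362) + u(-802) = (0 + 637362) + (369/49)*(-802) = 637362 - 295938/49 = 30934800/49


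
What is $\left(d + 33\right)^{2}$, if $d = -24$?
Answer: $81$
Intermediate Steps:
$\left(d + 33\right)^{2} = \left(-24 + 33\right)^{2} = 9^{2} = 81$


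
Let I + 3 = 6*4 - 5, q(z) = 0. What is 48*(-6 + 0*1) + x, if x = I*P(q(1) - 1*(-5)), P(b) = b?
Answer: -208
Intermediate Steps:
I = 16 (I = -3 + (6*4 - 5) = -3 + (24 - 5) = -3 + 19 = 16)
x = 80 (x = 16*(0 - 1*(-5)) = 16*(0 + 5) = 16*5 = 80)
48*(-6 + 0*1) + x = 48*(-6 + 0*1) + 80 = 48*(-6 + 0) + 80 = 48*(-6) + 80 = -288 + 80 = -208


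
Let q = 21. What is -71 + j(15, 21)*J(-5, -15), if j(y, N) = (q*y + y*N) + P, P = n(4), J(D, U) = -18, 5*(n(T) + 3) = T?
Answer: -56857/5 ≈ -11371.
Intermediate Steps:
n(T) = -3 + T/5
P = -11/5 (P = -3 + (⅕)*4 = -3 + ⅘ = -11/5 ≈ -2.2000)
j(y, N) = -11/5 + 21*y + N*y (j(y, N) = (21*y + y*N) - 11/5 = (21*y + N*y) - 11/5 = -11/5 + 21*y + N*y)
-71 + j(15, 21)*J(-5, -15) = -71 + (-11/5 + 21*15 + 21*15)*(-18) = -71 + (-11/5 + 315 + 315)*(-18) = -71 + (3139/5)*(-18) = -71 - 56502/5 = -56857/5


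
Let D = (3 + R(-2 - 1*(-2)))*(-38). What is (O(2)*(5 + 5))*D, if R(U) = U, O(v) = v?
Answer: -2280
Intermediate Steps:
D = -114 (D = (3 + (-2 - 1*(-2)))*(-38) = (3 + (-2 + 2))*(-38) = (3 + 0)*(-38) = 3*(-38) = -114)
(O(2)*(5 + 5))*D = (2*(5 + 5))*(-114) = (2*10)*(-114) = 20*(-114) = -2280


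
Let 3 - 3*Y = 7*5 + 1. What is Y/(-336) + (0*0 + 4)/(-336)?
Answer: 1/48 ≈ 0.020833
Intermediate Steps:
Y = -11 (Y = 1 - (7*5 + 1)/3 = 1 - (35 + 1)/3 = 1 - 1/3*36 = 1 - 12 = -11)
Y/(-336) + (0*0 + 4)/(-336) = -11/(-336) + (0*0 + 4)/(-336) = -11*(-1/336) + (0 + 4)*(-1/336) = 11/336 + 4*(-1/336) = 11/336 - 1/84 = 1/48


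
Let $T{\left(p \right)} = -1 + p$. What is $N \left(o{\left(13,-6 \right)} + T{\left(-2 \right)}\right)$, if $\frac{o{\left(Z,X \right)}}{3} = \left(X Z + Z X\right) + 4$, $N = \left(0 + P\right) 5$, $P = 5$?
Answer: $-11475$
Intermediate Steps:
$N = 25$ ($N = \left(0 + 5\right) 5 = 5 \cdot 5 = 25$)
$o{\left(Z,X \right)} = 12 + 6 X Z$ ($o{\left(Z,X \right)} = 3 \left(\left(X Z + Z X\right) + 4\right) = 3 \left(\left(X Z + X Z\right) + 4\right) = 3 \left(2 X Z + 4\right) = 3 \left(4 + 2 X Z\right) = 12 + 6 X Z$)
$N \left(o{\left(13,-6 \right)} + T{\left(-2 \right)}\right) = 25 \left(\left(12 + 6 \left(-6\right) 13\right) - 3\right) = 25 \left(\left(12 - 468\right) - 3\right) = 25 \left(-456 - 3\right) = 25 \left(-459\right) = -11475$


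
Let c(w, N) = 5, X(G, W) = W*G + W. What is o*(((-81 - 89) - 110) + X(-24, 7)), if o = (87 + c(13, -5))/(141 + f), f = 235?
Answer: -10143/94 ≈ -107.90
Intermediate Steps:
X(G, W) = W + G*W (X(G, W) = G*W + W = W + G*W)
o = 23/94 (o = (87 + 5)/(141 + 235) = 92/376 = 92*(1/376) = 23/94 ≈ 0.24468)
o*(((-81 - 89) - 110) + X(-24, 7)) = 23*(((-81 - 89) - 110) + 7*(1 - 24))/94 = 23*((-170 - 110) + 7*(-23))/94 = 23*(-280 - 161)/94 = (23/94)*(-441) = -10143/94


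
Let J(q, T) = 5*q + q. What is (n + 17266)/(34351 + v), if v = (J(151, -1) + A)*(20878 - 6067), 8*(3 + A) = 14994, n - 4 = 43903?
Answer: 244692/164672803 ≈ 0.0014859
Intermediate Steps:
J(q, T) = 6*q
n = 43907 (n = 4 + 43903 = 43907)
A = 7485/4 (A = -3 + (1/8)*14994 = -3 + 7497/4 = 7485/4 ≈ 1871.3)
v = 164535399/4 (v = (6*151 + 7485/4)*(20878 - 6067) = (906 + 7485/4)*14811 = (11109/4)*14811 = 164535399/4 ≈ 4.1134e+7)
(n + 17266)/(34351 + v) = (43907 + 17266)/(34351 + 164535399/4) = 61173/(164672803/4) = 61173*(4/164672803) = 244692/164672803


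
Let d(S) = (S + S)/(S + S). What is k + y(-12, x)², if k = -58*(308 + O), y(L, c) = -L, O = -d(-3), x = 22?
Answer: -17662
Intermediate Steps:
d(S) = 1 (d(S) = (2*S)/((2*S)) = (2*S)*(1/(2*S)) = 1)
O = -1 (O = -1*1 = -1)
k = -17806 (k = -58*(308 - 1) = -58*307 = -17806)
k + y(-12, x)² = -17806 + (-1*(-12))² = -17806 + 12² = -17806 + 144 = -17662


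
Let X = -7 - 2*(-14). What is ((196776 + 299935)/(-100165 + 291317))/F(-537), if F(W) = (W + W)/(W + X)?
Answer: 21358573/17108104 ≈ 1.2484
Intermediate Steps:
X = 21 (X = -7 + 28 = 21)
F(W) = 2*W/(21 + W) (F(W) = (W + W)/(W + 21) = (2*W)/(21 + W) = 2*W/(21 + W))
((196776 + 299935)/(-100165 + 291317))/F(-537) = ((196776 + 299935)/(-100165 + 291317))/((2*(-537)/(21 - 537))) = (496711/191152)/((2*(-537)/(-516))) = (496711*(1/191152))/((2*(-537)*(-1/516))) = 496711/(191152*(179/86)) = (496711/191152)*(86/179) = 21358573/17108104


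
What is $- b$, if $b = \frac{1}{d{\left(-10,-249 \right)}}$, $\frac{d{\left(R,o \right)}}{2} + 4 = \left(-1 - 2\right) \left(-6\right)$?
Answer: $- \frac{1}{28} \approx -0.035714$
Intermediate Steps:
$d{\left(R,o \right)} = 28$ ($d{\left(R,o \right)} = -8 + 2 \left(-1 - 2\right) \left(-6\right) = -8 + 2 \left(\left(-3\right) \left(-6\right)\right) = -8 + 2 \cdot 18 = -8 + 36 = 28$)
$b = \frac{1}{28} \approx 0.035714$
$- b = \left(-1\right) \frac{1}{28} = - \frac{1}{28}$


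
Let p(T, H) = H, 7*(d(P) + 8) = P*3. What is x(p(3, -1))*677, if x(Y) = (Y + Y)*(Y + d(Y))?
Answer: 89364/7 ≈ 12766.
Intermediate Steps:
d(P) = -8 + 3*P/7 (d(P) = -8 + (P*3)/7 = -8 + (3*P)/7 = -8 + 3*P/7)
x(Y) = 2*Y*(-8 + 10*Y/7) (x(Y) = (Y + Y)*(Y + (-8 + 3*Y/7)) = (2*Y)*(-8 + 10*Y/7) = 2*Y*(-8 + 10*Y/7))
x(p(3, -1))*677 = ((4/7)*(-1)*(-28 + 5*(-1)))*677 = ((4/7)*(-1)*(-28 - 5))*677 = ((4/7)*(-1)*(-33))*677 = (132/7)*677 = 89364/7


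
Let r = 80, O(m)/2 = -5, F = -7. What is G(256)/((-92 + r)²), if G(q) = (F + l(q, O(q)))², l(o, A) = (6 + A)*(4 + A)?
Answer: 289/144 ≈ 2.0069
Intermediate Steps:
O(m) = -10 (O(m) = 2*(-5) = -10)
l(o, A) = (4 + A)*(6 + A)
G(q) = 289 (G(q) = (-7 + (24 + (-10)² + 10*(-10)))² = (-7 + (24 + 100 - 100))² = (-7 + 24)² = 17² = 289)
G(256)/((-92 + r)²) = 289/((-92 + 80)²) = 289/((-12)²) = 289/144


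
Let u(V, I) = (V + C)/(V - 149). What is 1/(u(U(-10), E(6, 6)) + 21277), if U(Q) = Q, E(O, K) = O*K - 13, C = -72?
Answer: 159/3383125 ≈ 4.6998e-5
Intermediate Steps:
E(O, K) = -13 + K*O (E(O, K) = K*O - 13 = -13 + K*O)
u(V, I) = (-72 + V)/(-149 + V) (u(V, I) = (V - 72)/(V - 149) = (-72 + V)/(-149 + V))
1/(u(U(-10), E(6, 6)) + 21277) = 1/((-72 - 10)/(-149 - 10) + 21277) = 1/(-82/(-159) + 21277) = 1/(-1/159*(-82) + 21277) = 1/(82/159 + 21277) = 1/(3383125/159) = 159/3383125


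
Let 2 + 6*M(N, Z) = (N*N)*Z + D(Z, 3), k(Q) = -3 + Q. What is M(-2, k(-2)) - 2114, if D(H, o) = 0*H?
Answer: -6353/3 ≈ -2117.7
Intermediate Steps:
D(H, o) = 0
M(N, Z) = -1/3 + Z*N**2/6 (M(N, Z) = -1/3 + ((N*N)*Z + 0)/6 = -1/3 + (N**2*Z + 0)/6 = -1/3 + (Z*N**2 + 0)/6 = -1/3 + (Z*N**2)/6 = -1/3 + Z*N**2/6)
M(-2, k(-2)) - 2114 = (-1/3 + (1/6)*(-3 - 2)*(-2)**2) - 2114 = (-1/3 + (1/6)*(-5)*4) - 2114 = (-1/3 - 10/3) - 2114 = -11/3 - 2114 = -6353/3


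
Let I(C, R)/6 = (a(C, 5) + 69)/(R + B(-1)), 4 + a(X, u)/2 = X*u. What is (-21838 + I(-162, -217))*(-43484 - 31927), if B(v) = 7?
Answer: 8217331983/5 ≈ 1.6435e+9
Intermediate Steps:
a(X, u) = -8 + 2*X*u (a(X, u) = -8 + 2*(X*u) = -8 + 2*X*u)
I(C, R) = 6*(61 + 10*C)/(7 + R) (I(C, R) = 6*(((-8 + 2*C*5) + 69)/(R + 7)) = 6*(((-8 + 10*C) + 69)/(7 + R)) = 6*((61 + 10*C)/(7 + R)) = 6*(61 + 10*C)/(7 + R))
(-21838 + I(-162, -217))*(-43484 - 31927) = (-21838 + 6*(61 + 10*(-162))/(7 - 217))*(-43484 - 31927) = (-21838 + 6*(61 - 1620)/(-210))*(-75411) = (-21838 + 6*(-1/210)*(-1559))*(-75411) = (-21838 + 1559/35)*(-75411) = -762771/35*(-75411) = 8217331983/5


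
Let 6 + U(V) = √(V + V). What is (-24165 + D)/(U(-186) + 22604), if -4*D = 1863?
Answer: -1113211377/1021339952 + 98523*I*√93/1021339952 ≈ -1.09 + 0.00093027*I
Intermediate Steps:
D = -1863/4 (D = -¼*1863 = -1863/4 ≈ -465.75)
U(V) = -6 + √2*√V (U(V) = -6 + √(V + V) = -6 + √(2*V) = -6 + √2*√V)
(-24165 + D)/(U(-186) + 22604) = (-24165 - 1863/4)/((-6 + √2*√(-186)) + 22604) = -98523/(4*((-6 + √2*(I*√186)) + 22604)) = -98523/(4*((-6 + 2*I*√93) + 22604)) = -98523/(4*(22598 + 2*I*√93))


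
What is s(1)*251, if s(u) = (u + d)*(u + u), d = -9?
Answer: -4016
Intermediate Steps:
s(u) = 2*u*(-9 + u) (s(u) = (u - 9)*(u + u) = (-9 + u)*(2*u) = 2*u*(-9 + u))
s(1)*251 = (2*1*(-9 + 1))*251 = (2*1*(-8))*251 = -16*251 = -4016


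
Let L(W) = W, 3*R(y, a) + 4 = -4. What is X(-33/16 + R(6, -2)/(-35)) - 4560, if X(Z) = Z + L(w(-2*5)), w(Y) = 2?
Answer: -7660777/1680 ≈ -4560.0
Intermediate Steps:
R(y, a) = -8/3 (R(y, a) = -4/3 + (⅓)*(-4) = -4/3 - 4/3 = -8/3)
X(Z) = 2 + Z (X(Z) = Z + 2 = 2 + Z)
X(-33/16 + R(6, -2)/(-35)) - 4560 = (2 + (-33/16 - 8/3/(-35))) - 4560 = (2 + (-33*1/16 - 8/3*(-1/35))) - 4560 = (2 + (-33/16 + 8/105)) - 4560 = (2 - 3337/1680) - 4560 = 23/1680 - 4560 = -7660777/1680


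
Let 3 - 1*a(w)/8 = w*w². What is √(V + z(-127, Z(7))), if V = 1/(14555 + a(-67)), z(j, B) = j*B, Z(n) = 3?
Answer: I*√2232548054631626/2420683 ≈ 19.519*I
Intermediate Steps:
z(j, B) = B*j
a(w) = 24 - 8*w³ (a(w) = 24 - 8*w*w² = 24 - 8*w³)
V = 1/2420683 (V = 1/(14555 + (24 - 8*(-67)³)) = 1/(14555 + (24 - 8*(-300763))) = 1/(14555 + (24 + 2406104)) = 1/(14555 + 2406128) = 1/2420683 ≈ 4.1311e-7)
√(V + z(-127, Z(7))) = √(1/2420683 + 3*(-127)) = √(1/2420683 - 381) = √(-922280222/2420683) = I*√2232548054631626/2420683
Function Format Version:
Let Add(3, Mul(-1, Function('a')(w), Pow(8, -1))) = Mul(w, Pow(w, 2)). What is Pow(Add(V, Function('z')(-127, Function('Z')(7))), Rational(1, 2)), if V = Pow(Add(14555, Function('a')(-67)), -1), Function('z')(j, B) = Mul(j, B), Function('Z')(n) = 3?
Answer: Mul(Rational(1, 2420683), I, Pow(2232548054631626, Rational(1, 2))) ≈ Mul(19.519, I)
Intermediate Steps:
Function('z')(j, B) = Mul(B, j)
Function('a')(w) = Add(24, Mul(-8, Pow(w, 3))) (Function('a')(w) = Add(24, Mul(-8, Mul(w, Pow(w, 2)))) = Add(24, Mul(-8, Pow(w, 3))))
V = Rational(1, 2420683) (V = Pow(Add(14555, Add(24, Mul(-8, Pow(-67, 3)))), -1) = Pow(Add(14555, Add(24, Mul(-8, -300763))), -1) = Pow(Add(14555, Add(24, 2406104)), -1) = Pow(Add(14555, 2406128), -1) = Pow(2420683, -1) = Rational(1, 2420683) ≈ 4.1311e-7)
Pow(Add(V, Function('z')(-127, Function('Z')(7))), Rational(1, 2)) = Pow(Add(Rational(1, 2420683), Mul(3, -127)), Rational(1, 2)) = Pow(Add(Rational(1, 2420683), -381), Rational(1, 2)) = Pow(Rational(-922280222, 2420683), Rational(1, 2)) = Mul(Rational(1, 2420683), I, Pow(2232548054631626, Rational(1, 2)))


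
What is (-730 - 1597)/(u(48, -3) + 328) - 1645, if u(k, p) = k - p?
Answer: -625782/379 ≈ -1651.1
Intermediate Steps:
(-730 - 1597)/(u(48, -3) + 328) - 1645 = (-730 - 1597)/((48 - 1*(-3)) + 328) - 1645 = -2327/((48 + 3) + 328) - 1645 = -2327/(51 + 328) - 1645 = -2327/379 - 1645 = -625782/379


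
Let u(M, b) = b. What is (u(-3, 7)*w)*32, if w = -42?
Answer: -9408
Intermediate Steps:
(u(-3, 7)*w)*32 = (7*(-42))*32 = -294*32 = -9408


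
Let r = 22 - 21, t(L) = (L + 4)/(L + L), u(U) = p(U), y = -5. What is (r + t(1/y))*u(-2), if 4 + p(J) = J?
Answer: 51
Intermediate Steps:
p(J) = -4 + J
u(U) = -4 + U
t(L) = (4 + L)/(2*L) (t(L) = (4 + L)/((2*L)) = (4 + L)*(1/(2*L)) = (4 + L)/(2*L))
r = 1
(r + t(1/y))*u(-2) = (1 + (4 + 1/(-5))/(2*(1/(-5))))*(-4 - 2) = (1 + (4 - ⅕)/(2*(-⅕)))*(-6) = (1 + (½)*(-5)*(19/5))*(-6) = (1 - 19/2)*(-6) = -17/2*(-6) = 51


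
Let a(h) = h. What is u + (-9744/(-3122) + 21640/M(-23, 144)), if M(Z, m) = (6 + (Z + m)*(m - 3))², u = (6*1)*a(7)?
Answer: 2930889230038/64955995047 ≈ 45.121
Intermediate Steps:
u = 42 (u = (6*1)*7 = 6*7 = 42)
M(Z, m) = (6 + (-3 + m)*(Z + m))² (M(Z, m) = (6 + (Z + m)*(-3 + m))² = (6 + (-3 + m)*(Z + m))²)
u + (-9744/(-3122) + 21640/M(-23, 144)) = 42 + (-9744/(-3122) + 21640/((6 + 144² - 3*(-23) - 3*144 - 23*144)²)) = 42 + (-9744*(-1/3122) + 21640/((6 + 20736 + 69 - 432 - 3312)²)) = 42 + (696/223 + 21640/(17067²)) = 42 + (696/223 + 21640/291282489) = 42 + 202737438064/64955995047 = 2930889230038/64955995047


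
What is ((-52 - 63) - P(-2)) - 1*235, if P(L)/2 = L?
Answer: -346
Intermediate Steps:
P(L) = 2*L
((-52 - 63) - P(-2)) - 1*235 = ((-52 - 63) - 2*(-2)) - 1*235 = (-115 - 1*(-4)) - 235 = (-115 + 4) - 235 = -111 - 235 = -346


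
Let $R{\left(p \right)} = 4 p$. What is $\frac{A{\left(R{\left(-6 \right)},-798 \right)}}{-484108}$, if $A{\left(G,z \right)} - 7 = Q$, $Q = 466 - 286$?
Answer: $- \frac{187}{484108} \approx -0.00038628$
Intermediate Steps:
$Q = 180$
$A{\left(G,z \right)} = 187$ ($A{\left(G,z \right)} = 7 + 180 = 187$)
$\frac{A{\left(R{\left(-6 \right)},-798 \right)}}{-484108} = \frac{187}{-484108} = 187 \left(- \frac{1}{484108}\right) = - \frac{187}{484108}$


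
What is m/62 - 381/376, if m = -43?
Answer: -19895/11656 ≈ -1.7068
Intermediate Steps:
m/62 - 381/376 = -43/62 - 381/376 = -19895/11656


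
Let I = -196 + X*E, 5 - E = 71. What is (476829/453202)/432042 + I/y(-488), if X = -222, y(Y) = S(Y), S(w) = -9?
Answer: -943506007531081/587406895452 ≈ -1606.2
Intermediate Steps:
E = -66 (E = 5 - 1*71 = 5 - 71 = -66)
y(Y) = -9
I = 14456 (I = -196 - 222*(-66) = -196 + 14652 = 14456)
(476829/453202)/432042 + I/y(-488) = (476829/453202)/432042 + 14456/(-9) = (476829*(1/453202))*(1/432042) + 14456*(-⅑) = (476829/453202)*(1/432042) - 14456/9 = 158943/65267432828 - 14456/9 = -943506007531081/587406895452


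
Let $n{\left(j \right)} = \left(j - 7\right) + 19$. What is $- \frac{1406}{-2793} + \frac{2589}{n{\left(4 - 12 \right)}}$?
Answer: $\frac{380879}{588} \approx 647.75$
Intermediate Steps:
$n{\left(j \right)} = 12 + j$ ($n{\left(j \right)} = \left(-7 + j\right) + 19 = 12 + j$)
$- \frac{1406}{-2793} + \frac{2589}{n{\left(4 - 12 \right)}} = - \frac{1406}{-2793} + \frac{2589}{12 + \left(4 - 12\right)} = \left(-1406\right) \left(- \frac{1}{2793}\right) + \frac{2589}{12 - 8} = \frac{74}{147} + \frac{2589}{4} = \frac{380879}{588}$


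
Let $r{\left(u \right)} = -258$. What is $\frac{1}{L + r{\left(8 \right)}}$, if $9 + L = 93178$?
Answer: $\frac{1}{92911} \approx 1.0763 \cdot 10^{-5}$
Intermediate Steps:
$L = 93169$ ($L = -9 + 93178 = 93169$)
$\frac{1}{L + r{\left(8 \right)}} = \frac{1}{93169 - 258} = \frac{1}{92911}$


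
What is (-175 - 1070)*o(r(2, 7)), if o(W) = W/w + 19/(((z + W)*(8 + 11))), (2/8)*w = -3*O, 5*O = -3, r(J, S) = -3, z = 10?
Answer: 9545/28 ≈ 340.89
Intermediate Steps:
O = -⅗ (O = (⅕)*(-3) = -⅗ ≈ -0.60000)
w = 36/5 (w = 4*(-3*(-⅗)) = 4*(9/5) = 36/5 ≈ 7.2000)
o(W) = 19/(190 + 19*W) + 5*W/36 (o(W) = W/(36/5) + 19/(((10 + W)*(8 + 11))) = W*(5/36) + 19/(((10 + W)*19)) = 5*W/36 + 19/(190 + 19*W) = 19/(190 + 19*W) + 5*W/36)
(-175 - 1070)*o(r(2, 7)) = (-175 - 1070)*((36 + 5*(-3)² + 50*(-3))/(36*(10 - 3))) = -415*(36 + 5*9 - 150)/(12*7) = -415*(36 + 45 - 150)/(12*7) = -415*(-69)/(12*7) = -1245*(-23/84) = 9545/28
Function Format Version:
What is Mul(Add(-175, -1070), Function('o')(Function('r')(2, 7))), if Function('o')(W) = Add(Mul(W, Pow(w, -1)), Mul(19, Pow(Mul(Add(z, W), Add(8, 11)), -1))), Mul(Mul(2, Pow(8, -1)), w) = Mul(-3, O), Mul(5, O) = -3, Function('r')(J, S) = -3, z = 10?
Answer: Rational(9545, 28) ≈ 340.89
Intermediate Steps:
O = Rational(-3, 5) (O = Mul(Rational(1, 5), -3) = Rational(-3, 5) ≈ -0.60000)
w = Rational(36, 5) (w = Mul(4, Mul(-3, Rational(-3, 5))) = Mul(4, Rational(9, 5)) = Rational(36, 5) ≈ 7.2000)
Function('o')(W) = Add(Mul(19, Pow(Add(190, Mul(19, W)), -1)), Mul(Rational(5, 36), W)) (Function('o')(W) = Add(Mul(W, Pow(Rational(36, 5), -1)), Mul(19, Pow(Mul(Add(10, W), Add(8, 11)), -1))) = Add(Mul(W, Rational(5, 36)), Mul(19, Pow(Mul(Add(10, W), 19), -1))) = Add(Mul(Rational(5, 36), W), Mul(19, Pow(Add(190, Mul(19, W)), -1))) = Add(Mul(19, Pow(Add(190, Mul(19, W)), -1)), Mul(Rational(5, 36), W)))
Mul(Add(-175, -1070), Function('o')(Function('r')(2, 7))) = Mul(Add(-175, -1070), Mul(Rational(1, 36), Pow(Add(10, -3), -1), Add(36, Mul(5, Pow(-3, 2)), Mul(50, -3)))) = Mul(-1245, Mul(Rational(1, 36), Pow(7, -1), Add(36, Mul(5, 9), -150))) = Mul(-1245, Mul(Rational(1, 36), Rational(1, 7), Add(36, 45, -150))) = Mul(-1245, Mul(Rational(1, 36), Rational(1, 7), -69)) = Mul(-1245, Rational(-23, 84)) = Rational(9545, 28)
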